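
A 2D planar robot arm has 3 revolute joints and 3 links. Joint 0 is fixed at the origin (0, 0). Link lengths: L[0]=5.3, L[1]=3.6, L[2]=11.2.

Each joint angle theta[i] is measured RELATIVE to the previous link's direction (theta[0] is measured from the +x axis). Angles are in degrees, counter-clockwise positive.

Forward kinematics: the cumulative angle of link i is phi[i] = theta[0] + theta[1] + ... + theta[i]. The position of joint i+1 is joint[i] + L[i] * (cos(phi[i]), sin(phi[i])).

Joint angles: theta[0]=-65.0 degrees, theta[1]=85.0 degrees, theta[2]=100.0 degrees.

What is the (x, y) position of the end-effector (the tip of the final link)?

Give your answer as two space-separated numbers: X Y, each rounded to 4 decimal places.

Answer: 0.0228 6.1273

Derivation:
joint[0] = (0.0000, 0.0000)  (base)
link 0: phi[0] = -65 = -65 deg
  cos(-65 deg) = 0.4226, sin(-65 deg) = -0.9063
  joint[1] = (0.0000, 0.0000) + 5.3 * (0.4226, -0.9063) = (0.0000 + 2.2399, 0.0000 + -4.8034) = (2.2399, -4.8034)
link 1: phi[1] = -65 + 85 = 20 deg
  cos(20 deg) = 0.9397, sin(20 deg) = 0.3420
  joint[2] = (2.2399, -4.8034) + 3.6 * (0.9397, 0.3420) = (2.2399 + 3.3829, -4.8034 + 1.2313) = (5.6228, -3.5722)
link 2: phi[2] = -65 + 85 + 100 = 120 deg
  cos(120 deg) = -0.5000, sin(120 deg) = 0.8660
  joint[3] = (5.6228, -3.5722) + 11.2 * (-0.5000, 0.8660) = (5.6228 + -5.6000, -3.5722 + 9.6995) = (0.0228, 6.1273)
End effector: (0.0228, 6.1273)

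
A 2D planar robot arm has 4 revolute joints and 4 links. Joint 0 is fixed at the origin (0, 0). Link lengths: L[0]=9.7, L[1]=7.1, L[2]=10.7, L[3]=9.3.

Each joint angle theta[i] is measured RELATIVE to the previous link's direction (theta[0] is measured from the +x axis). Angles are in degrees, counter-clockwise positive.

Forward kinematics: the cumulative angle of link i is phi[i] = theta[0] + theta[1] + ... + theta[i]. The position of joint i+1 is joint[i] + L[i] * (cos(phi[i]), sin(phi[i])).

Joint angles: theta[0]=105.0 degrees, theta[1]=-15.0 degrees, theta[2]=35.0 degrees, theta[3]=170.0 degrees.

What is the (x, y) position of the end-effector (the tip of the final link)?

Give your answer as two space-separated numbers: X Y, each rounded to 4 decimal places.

joint[0] = (0.0000, 0.0000)  (base)
link 0: phi[0] = 105 = 105 deg
  cos(105 deg) = -0.2588, sin(105 deg) = 0.9659
  joint[1] = (0.0000, 0.0000) + 9.7 * (-0.2588, 0.9659) = (0.0000 + -2.5105, 0.0000 + 9.3695) = (-2.5105, 9.3695)
link 1: phi[1] = 105 + -15 = 90 deg
  cos(90 deg) = 0.0000, sin(90 deg) = 1.0000
  joint[2] = (-2.5105, 9.3695) + 7.1 * (0.0000, 1.0000) = (-2.5105 + 0.0000, 9.3695 + 7.1000) = (-2.5105, 16.4695)
link 2: phi[2] = 105 + -15 + 35 = 125 deg
  cos(125 deg) = -0.5736, sin(125 deg) = 0.8192
  joint[3] = (-2.5105, 16.4695) + 10.7 * (-0.5736, 0.8192) = (-2.5105 + -6.1373, 16.4695 + 8.7649) = (-8.6478, 25.2344)
link 3: phi[3] = 105 + -15 + 35 + 170 = 295 deg
  cos(295 deg) = 0.4226, sin(295 deg) = -0.9063
  joint[4] = (-8.6478, 25.2344) + 9.3 * (0.4226, -0.9063) = (-8.6478 + 3.9303, 25.2344 + -8.4287) = (-4.7175, 16.8057)
End effector: (-4.7175, 16.8057)

Answer: -4.7175 16.8057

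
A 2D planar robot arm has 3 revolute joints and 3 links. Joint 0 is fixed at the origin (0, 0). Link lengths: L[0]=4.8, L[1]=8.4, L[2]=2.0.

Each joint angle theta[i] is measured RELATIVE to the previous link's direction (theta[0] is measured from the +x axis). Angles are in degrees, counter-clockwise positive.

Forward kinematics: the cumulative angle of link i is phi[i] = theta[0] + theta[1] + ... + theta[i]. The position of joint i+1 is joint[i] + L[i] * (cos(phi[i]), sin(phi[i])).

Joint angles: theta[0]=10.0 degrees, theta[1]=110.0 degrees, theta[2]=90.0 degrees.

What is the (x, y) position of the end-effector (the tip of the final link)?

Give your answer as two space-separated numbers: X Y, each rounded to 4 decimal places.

joint[0] = (0.0000, 0.0000)  (base)
link 0: phi[0] = 10 = 10 deg
  cos(10 deg) = 0.9848, sin(10 deg) = 0.1736
  joint[1] = (0.0000, 0.0000) + 4.8 * (0.9848, 0.1736) = (0.0000 + 4.7271, 0.0000 + 0.8335) = (4.7271, 0.8335)
link 1: phi[1] = 10 + 110 = 120 deg
  cos(120 deg) = -0.5000, sin(120 deg) = 0.8660
  joint[2] = (4.7271, 0.8335) + 8.4 * (-0.5000, 0.8660) = (4.7271 + -4.2000, 0.8335 + 7.2746) = (0.5271, 8.1081)
link 2: phi[2] = 10 + 110 + 90 = 210 deg
  cos(210 deg) = -0.8660, sin(210 deg) = -0.5000
  joint[3] = (0.5271, 8.1081) + 2 * (-0.8660, -0.5000) = (0.5271 + -1.7321, 8.1081 + -1.0000) = (-1.2050, 7.1081)
End effector: (-1.2050, 7.1081)

Answer: -1.2050 7.1081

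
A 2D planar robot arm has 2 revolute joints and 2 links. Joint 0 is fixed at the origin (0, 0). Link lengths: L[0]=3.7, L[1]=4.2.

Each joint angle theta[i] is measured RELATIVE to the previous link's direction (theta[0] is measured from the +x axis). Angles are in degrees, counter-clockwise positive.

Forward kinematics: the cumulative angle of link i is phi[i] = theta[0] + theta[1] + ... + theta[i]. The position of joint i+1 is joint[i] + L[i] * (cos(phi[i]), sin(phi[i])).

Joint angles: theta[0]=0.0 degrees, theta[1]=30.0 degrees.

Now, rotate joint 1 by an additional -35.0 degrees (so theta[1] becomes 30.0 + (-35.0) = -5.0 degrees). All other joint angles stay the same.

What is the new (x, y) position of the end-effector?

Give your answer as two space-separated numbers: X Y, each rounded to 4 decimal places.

Answer: 7.8840 -0.3661

Derivation:
joint[0] = (0.0000, 0.0000)  (base)
link 0: phi[0] = 0 = 0 deg
  cos(0 deg) = 1.0000, sin(0 deg) = 0.0000
  joint[1] = (0.0000, 0.0000) + 3.7 * (1.0000, 0.0000) = (0.0000 + 3.7000, 0.0000 + 0.0000) = (3.7000, 0.0000)
link 1: phi[1] = 0 + -5 = -5 deg
  cos(-5 deg) = 0.9962, sin(-5 deg) = -0.0872
  joint[2] = (3.7000, 0.0000) + 4.2 * (0.9962, -0.0872) = (3.7000 + 4.1840, 0.0000 + -0.3661) = (7.8840, -0.3661)
End effector: (7.8840, -0.3661)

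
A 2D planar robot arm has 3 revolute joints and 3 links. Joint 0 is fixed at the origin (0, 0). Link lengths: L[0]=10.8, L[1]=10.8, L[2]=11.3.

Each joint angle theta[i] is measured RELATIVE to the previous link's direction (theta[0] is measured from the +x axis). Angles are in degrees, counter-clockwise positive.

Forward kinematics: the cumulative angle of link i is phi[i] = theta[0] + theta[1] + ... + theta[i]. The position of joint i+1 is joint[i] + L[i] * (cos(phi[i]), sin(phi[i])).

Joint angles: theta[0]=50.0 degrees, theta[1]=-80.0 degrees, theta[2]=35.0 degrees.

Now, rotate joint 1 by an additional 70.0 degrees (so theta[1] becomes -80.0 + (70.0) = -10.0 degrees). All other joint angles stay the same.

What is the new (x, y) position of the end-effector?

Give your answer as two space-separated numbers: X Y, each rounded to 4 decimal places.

Answer: 18.1400 26.1303

Derivation:
joint[0] = (0.0000, 0.0000)  (base)
link 0: phi[0] = 50 = 50 deg
  cos(50 deg) = 0.6428, sin(50 deg) = 0.7660
  joint[1] = (0.0000, 0.0000) + 10.8 * (0.6428, 0.7660) = (0.0000 + 6.9421, 0.0000 + 8.2733) = (6.9421, 8.2733)
link 1: phi[1] = 50 + -10 = 40 deg
  cos(40 deg) = 0.7660, sin(40 deg) = 0.6428
  joint[2] = (6.9421, 8.2733) + 10.8 * (0.7660, 0.6428) = (6.9421 + 8.2733, 8.2733 + 6.9421) = (15.2154, 15.2154)
link 2: phi[2] = 50 + -10 + 35 = 75 deg
  cos(75 deg) = 0.2588, sin(75 deg) = 0.9659
  joint[3] = (15.2154, 15.2154) + 11.3 * (0.2588, 0.9659) = (15.2154 + 2.9247, 15.2154 + 10.9150) = (18.1400, 26.1303)
End effector: (18.1400, 26.1303)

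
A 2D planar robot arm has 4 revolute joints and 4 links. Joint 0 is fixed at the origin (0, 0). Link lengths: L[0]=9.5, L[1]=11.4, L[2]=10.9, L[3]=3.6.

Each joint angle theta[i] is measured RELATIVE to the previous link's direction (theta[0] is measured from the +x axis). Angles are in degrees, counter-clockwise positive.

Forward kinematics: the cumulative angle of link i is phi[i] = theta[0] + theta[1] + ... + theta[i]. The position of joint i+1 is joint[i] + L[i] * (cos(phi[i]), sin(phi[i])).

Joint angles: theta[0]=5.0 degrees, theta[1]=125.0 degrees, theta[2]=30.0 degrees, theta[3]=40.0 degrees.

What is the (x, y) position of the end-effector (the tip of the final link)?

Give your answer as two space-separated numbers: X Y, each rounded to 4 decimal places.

joint[0] = (0.0000, 0.0000)  (base)
link 0: phi[0] = 5 = 5 deg
  cos(5 deg) = 0.9962, sin(5 deg) = 0.0872
  joint[1] = (0.0000, 0.0000) + 9.5 * (0.9962, 0.0872) = (0.0000 + 9.4638, 0.0000 + 0.8280) = (9.4638, 0.8280)
link 1: phi[1] = 5 + 125 = 130 deg
  cos(130 deg) = -0.6428, sin(130 deg) = 0.7660
  joint[2] = (9.4638, 0.8280) + 11.4 * (-0.6428, 0.7660) = (9.4638 + -7.3278, 0.8280 + 8.7329) = (2.1361, 9.5609)
link 2: phi[2] = 5 + 125 + 30 = 160 deg
  cos(160 deg) = -0.9397, sin(160 deg) = 0.3420
  joint[3] = (2.1361, 9.5609) + 10.9 * (-0.9397, 0.3420) = (2.1361 + -10.2426, 9.5609 + 3.7280) = (-8.1066, 13.2889)
link 3: phi[3] = 5 + 125 + 30 + 40 = 200 deg
  cos(200 deg) = -0.9397, sin(200 deg) = -0.3420
  joint[4] = (-8.1066, 13.2889) + 3.6 * (-0.9397, -0.3420) = (-8.1066 + -3.3829, 13.2889 + -1.2313) = (-11.4895, 12.0576)
End effector: (-11.4895, 12.0576)

Answer: -11.4895 12.0576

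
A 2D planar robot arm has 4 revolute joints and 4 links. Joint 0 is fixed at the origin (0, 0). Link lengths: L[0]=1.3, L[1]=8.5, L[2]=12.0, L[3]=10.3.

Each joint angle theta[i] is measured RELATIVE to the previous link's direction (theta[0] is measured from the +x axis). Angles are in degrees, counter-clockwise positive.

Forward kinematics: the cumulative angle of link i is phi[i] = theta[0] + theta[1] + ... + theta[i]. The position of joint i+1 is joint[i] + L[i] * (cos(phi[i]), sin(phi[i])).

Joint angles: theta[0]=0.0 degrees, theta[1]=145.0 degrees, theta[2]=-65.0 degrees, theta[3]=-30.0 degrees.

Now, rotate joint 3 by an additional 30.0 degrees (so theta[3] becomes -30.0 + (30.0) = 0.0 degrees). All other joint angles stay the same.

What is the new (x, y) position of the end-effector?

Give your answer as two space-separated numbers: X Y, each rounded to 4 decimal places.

Answer: -1.7904 26.8366

Derivation:
joint[0] = (0.0000, 0.0000)  (base)
link 0: phi[0] = 0 = 0 deg
  cos(0 deg) = 1.0000, sin(0 deg) = 0.0000
  joint[1] = (0.0000, 0.0000) + 1.3 * (1.0000, 0.0000) = (0.0000 + 1.3000, 0.0000 + 0.0000) = (1.3000, 0.0000)
link 1: phi[1] = 0 + 145 = 145 deg
  cos(145 deg) = -0.8192, sin(145 deg) = 0.5736
  joint[2] = (1.3000, 0.0000) + 8.5 * (-0.8192, 0.5736) = (1.3000 + -6.9628, 0.0000 + 4.8754) = (-5.6628, 4.8754)
link 2: phi[2] = 0 + 145 + -65 = 80 deg
  cos(80 deg) = 0.1736, sin(80 deg) = 0.9848
  joint[3] = (-5.6628, 4.8754) + 12 * (0.1736, 0.9848) = (-5.6628 + 2.0838, 4.8754 + 11.8177) = (-3.5790, 16.6931)
link 3: phi[3] = 0 + 145 + -65 + 0 = 80 deg
  cos(80 deg) = 0.1736, sin(80 deg) = 0.9848
  joint[4] = (-3.5790, 16.6931) + 10.3 * (0.1736, 0.9848) = (-3.5790 + 1.7886, 16.6931 + 10.1435) = (-1.7904, 26.8366)
End effector: (-1.7904, 26.8366)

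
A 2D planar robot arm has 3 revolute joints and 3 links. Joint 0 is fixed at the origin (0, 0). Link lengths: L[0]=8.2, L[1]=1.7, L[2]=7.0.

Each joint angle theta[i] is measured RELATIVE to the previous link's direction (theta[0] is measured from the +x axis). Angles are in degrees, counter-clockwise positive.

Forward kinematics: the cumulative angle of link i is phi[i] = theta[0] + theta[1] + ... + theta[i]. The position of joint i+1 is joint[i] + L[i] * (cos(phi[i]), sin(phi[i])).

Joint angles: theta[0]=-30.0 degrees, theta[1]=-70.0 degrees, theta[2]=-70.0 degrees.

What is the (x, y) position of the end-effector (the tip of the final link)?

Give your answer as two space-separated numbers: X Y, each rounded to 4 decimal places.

joint[0] = (0.0000, 0.0000)  (base)
link 0: phi[0] = -30 = -30 deg
  cos(-30 deg) = 0.8660, sin(-30 deg) = -0.5000
  joint[1] = (0.0000, 0.0000) + 8.2 * (0.8660, -0.5000) = (0.0000 + 7.1014, 0.0000 + -4.1000) = (7.1014, -4.1000)
link 1: phi[1] = -30 + -70 = -100 deg
  cos(-100 deg) = -0.1736, sin(-100 deg) = -0.9848
  joint[2] = (7.1014, -4.1000) + 1.7 * (-0.1736, -0.9848) = (7.1014 + -0.2952, -4.1000 + -1.6742) = (6.8062, -5.7742)
link 2: phi[2] = -30 + -70 + -70 = -170 deg
  cos(-170 deg) = -0.9848, sin(-170 deg) = -0.1736
  joint[3] = (6.8062, -5.7742) + 7 * (-0.9848, -0.1736) = (6.8062 + -6.8937, -5.7742 + -1.2155) = (-0.0874, -6.9897)
End effector: (-0.0874, -6.9897)

Answer: -0.0874 -6.9897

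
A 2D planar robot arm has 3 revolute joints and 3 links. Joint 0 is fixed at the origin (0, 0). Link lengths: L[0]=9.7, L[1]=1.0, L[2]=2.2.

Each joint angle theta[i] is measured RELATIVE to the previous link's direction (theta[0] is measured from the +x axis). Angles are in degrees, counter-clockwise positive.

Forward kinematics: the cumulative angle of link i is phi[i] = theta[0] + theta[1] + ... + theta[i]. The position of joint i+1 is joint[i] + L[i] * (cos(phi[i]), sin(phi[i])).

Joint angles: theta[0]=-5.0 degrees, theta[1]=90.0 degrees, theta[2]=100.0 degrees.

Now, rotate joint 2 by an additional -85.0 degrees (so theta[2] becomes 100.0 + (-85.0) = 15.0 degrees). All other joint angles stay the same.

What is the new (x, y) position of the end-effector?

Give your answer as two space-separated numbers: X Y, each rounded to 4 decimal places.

joint[0] = (0.0000, 0.0000)  (base)
link 0: phi[0] = -5 = -5 deg
  cos(-5 deg) = 0.9962, sin(-5 deg) = -0.0872
  joint[1] = (0.0000, 0.0000) + 9.7 * (0.9962, -0.0872) = (0.0000 + 9.6631, 0.0000 + -0.8454) = (9.6631, -0.8454)
link 1: phi[1] = -5 + 90 = 85 deg
  cos(85 deg) = 0.0872, sin(85 deg) = 0.9962
  joint[2] = (9.6631, -0.8454) + 1 * (0.0872, 0.9962) = (9.6631 + 0.0872, -0.8454 + 0.9962) = (9.7502, 0.1508)
link 2: phi[2] = -5 + 90 + 15 = 100 deg
  cos(100 deg) = -0.1736, sin(100 deg) = 0.9848
  joint[3] = (9.7502, 0.1508) + 2.2 * (-0.1736, 0.9848) = (9.7502 + -0.3820, 0.1508 + 2.1666) = (9.3682, 2.3174)
End effector: (9.3682, 2.3174)

Answer: 9.3682 2.3174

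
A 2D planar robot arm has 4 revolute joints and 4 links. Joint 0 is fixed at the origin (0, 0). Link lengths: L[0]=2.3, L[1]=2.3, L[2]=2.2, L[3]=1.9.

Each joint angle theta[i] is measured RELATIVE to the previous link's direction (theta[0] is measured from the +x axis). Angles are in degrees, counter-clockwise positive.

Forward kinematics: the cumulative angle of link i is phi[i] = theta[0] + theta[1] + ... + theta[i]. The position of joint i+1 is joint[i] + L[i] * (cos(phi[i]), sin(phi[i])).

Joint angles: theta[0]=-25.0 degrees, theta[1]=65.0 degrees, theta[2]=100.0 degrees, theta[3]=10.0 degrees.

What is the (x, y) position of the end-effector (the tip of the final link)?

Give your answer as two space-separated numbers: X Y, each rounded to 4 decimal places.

Answer: 0.5157 2.8705

Derivation:
joint[0] = (0.0000, 0.0000)  (base)
link 0: phi[0] = -25 = -25 deg
  cos(-25 deg) = 0.9063, sin(-25 deg) = -0.4226
  joint[1] = (0.0000, 0.0000) + 2.3 * (0.9063, -0.4226) = (0.0000 + 2.0845, 0.0000 + -0.9720) = (2.0845, -0.9720)
link 1: phi[1] = -25 + 65 = 40 deg
  cos(40 deg) = 0.7660, sin(40 deg) = 0.6428
  joint[2] = (2.0845, -0.9720) + 2.3 * (0.7660, 0.6428) = (2.0845 + 1.7619, -0.9720 + 1.4784) = (3.8464, 0.5064)
link 2: phi[2] = -25 + 65 + 100 = 140 deg
  cos(140 deg) = -0.7660, sin(140 deg) = 0.6428
  joint[3] = (3.8464, 0.5064) + 2.2 * (-0.7660, 0.6428) = (3.8464 + -1.6853, 0.5064 + 1.4141) = (2.1611, 1.9205)
link 3: phi[3] = -25 + 65 + 100 + 10 = 150 deg
  cos(150 deg) = -0.8660, sin(150 deg) = 0.5000
  joint[4] = (2.1611, 1.9205) + 1.9 * (-0.8660, 0.5000) = (2.1611 + -1.6454, 1.9205 + 0.9500) = (0.5157, 2.8705)
End effector: (0.5157, 2.8705)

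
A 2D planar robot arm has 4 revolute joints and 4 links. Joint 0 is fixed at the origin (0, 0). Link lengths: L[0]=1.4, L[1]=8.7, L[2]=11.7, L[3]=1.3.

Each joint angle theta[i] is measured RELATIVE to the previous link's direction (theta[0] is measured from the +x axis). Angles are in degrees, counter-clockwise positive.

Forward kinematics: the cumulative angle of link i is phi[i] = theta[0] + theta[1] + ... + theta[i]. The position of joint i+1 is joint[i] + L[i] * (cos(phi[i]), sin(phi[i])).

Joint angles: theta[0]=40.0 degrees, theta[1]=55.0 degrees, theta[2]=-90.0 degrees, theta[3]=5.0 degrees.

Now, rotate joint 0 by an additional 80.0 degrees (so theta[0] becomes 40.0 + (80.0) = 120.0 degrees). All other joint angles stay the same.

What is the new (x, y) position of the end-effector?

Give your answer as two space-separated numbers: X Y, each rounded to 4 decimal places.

joint[0] = (0.0000, 0.0000)  (base)
link 0: phi[0] = 120 = 120 deg
  cos(120 deg) = -0.5000, sin(120 deg) = 0.8660
  joint[1] = (0.0000, 0.0000) + 1.4 * (-0.5000, 0.8660) = (0.0000 + -0.7000, 0.0000 + 1.2124) = (-0.7000, 1.2124)
link 1: phi[1] = 120 + 55 = 175 deg
  cos(175 deg) = -0.9962, sin(175 deg) = 0.0872
  joint[2] = (-0.7000, 1.2124) + 8.7 * (-0.9962, 0.0872) = (-0.7000 + -8.6669, 1.2124 + 0.7583) = (-9.3669, 1.9707)
link 2: phi[2] = 120 + 55 + -90 = 85 deg
  cos(85 deg) = 0.0872, sin(85 deg) = 0.9962
  joint[3] = (-9.3669, 1.9707) + 11.7 * (0.0872, 0.9962) = (-9.3669 + 1.0197, 1.9707 + 11.6555) = (-8.3472, 13.6262)
link 3: phi[3] = 120 + 55 + -90 + 5 = 90 deg
  cos(90 deg) = 0.0000, sin(90 deg) = 1.0000
  joint[4] = (-8.3472, 13.6262) + 1.3 * (0.0000, 1.0000) = (-8.3472 + 0.0000, 13.6262 + 1.3000) = (-8.3472, 14.9262)
End effector: (-8.3472, 14.9262)

Answer: -8.3472 14.9262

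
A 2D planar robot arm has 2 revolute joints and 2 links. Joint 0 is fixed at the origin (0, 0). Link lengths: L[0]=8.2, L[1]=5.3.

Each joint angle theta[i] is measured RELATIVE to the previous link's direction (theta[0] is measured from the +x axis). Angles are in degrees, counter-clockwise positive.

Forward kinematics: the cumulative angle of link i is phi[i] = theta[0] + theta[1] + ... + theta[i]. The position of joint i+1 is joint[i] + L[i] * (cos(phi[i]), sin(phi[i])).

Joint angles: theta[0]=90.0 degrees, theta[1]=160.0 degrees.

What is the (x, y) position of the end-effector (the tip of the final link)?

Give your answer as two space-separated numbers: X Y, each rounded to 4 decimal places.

Answer: -1.8127 3.2196

Derivation:
joint[0] = (0.0000, 0.0000)  (base)
link 0: phi[0] = 90 = 90 deg
  cos(90 deg) = 0.0000, sin(90 deg) = 1.0000
  joint[1] = (0.0000, 0.0000) + 8.2 * (0.0000, 1.0000) = (0.0000 + 0.0000, 0.0000 + 8.2000) = (0.0000, 8.2000)
link 1: phi[1] = 90 + 160 = 250 deg
  cos(250 deg) = -0.3420, sin(250 deg) = -0.9397
  joint[2] = (0.0000, 8.2000) + 5.3 * (-0.3420, -0.9397) = (0.0000 + -1.8127, 8.2000 + -4.9804) = (-1.8127, 3.2196)
End effector: (-1.8127, 3.2196)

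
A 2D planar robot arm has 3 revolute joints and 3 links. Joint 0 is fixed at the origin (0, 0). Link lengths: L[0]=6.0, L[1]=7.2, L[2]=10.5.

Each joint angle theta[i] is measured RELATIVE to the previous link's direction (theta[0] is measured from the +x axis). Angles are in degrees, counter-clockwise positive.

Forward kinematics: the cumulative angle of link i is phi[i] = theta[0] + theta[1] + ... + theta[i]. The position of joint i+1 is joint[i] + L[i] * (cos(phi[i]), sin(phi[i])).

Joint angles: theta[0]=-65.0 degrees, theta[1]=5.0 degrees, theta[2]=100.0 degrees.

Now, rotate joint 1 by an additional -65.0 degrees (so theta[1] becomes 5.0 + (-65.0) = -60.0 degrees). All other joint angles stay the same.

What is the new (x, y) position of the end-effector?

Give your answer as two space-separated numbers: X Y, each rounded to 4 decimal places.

Answer: 7.9222 -15.7732

Derivation:
joint[0] = (0.0000, 0.0000)  (base)
link 0: phi[0] = -65 = -65 deg
  cos(-65 deg) = 0.4226, sin(-65 deg) = -0.9063
  joint[1] = (0.0000, 0.0000) + 6 * (0.4226, -0.9063) = (0.0000 + 2.5357, 0.0000 + -5.4378) = (2.5357, -5.4378)
link 1: phi[1] = -65 + -60 = -125 deg
  cos(-125 deg) = -0.5736, sin(-125 deg) = -0.8192
  joint[2] = (2.5357, -5.4378) + 7.2 * (-0.5736, -0.8192) = (2.5357 + -4.1298, -5.4378 + -5.8979) = (-1.5940, -11.3357)
link 2: phi[2] = -65 + -60 + 100 = -25 deg
  cos(-25 deg) = 0.9063, sin(-25 deg) = -0.4226
  joint[3] = (-1.5940, -11.3357) + 10.5 * (0.9063, -0.4226) = (-1.5940 + 9.5162, -11.3357 + -4.4375) = (7.9222, -15.7732)
End effector: (7.9222, -15.7732)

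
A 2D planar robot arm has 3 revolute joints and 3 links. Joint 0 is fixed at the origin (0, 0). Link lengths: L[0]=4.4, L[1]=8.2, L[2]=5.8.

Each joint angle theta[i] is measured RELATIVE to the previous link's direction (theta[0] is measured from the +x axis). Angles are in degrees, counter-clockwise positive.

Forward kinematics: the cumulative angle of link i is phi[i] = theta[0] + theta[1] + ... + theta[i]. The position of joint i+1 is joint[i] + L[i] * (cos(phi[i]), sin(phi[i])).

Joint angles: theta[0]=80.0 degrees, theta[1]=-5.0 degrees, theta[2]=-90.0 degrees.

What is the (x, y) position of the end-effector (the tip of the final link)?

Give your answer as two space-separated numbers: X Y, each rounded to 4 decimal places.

Answer: 8.4887 10.7526

Derivation:
joint[0] = (0.0000, 0.0000)  (base)
link 0: phi[0] = 80 = 80 deg
  cos(80 deg) = 0.1736, sin(80 deg) = 0.9848
  joint[1] = (0.0000, 0.0000) + 4.4 * (0.1736, 0.9848) = (0.0000 + 0.7641, 0.0000 + 4.3332) = (0.7641, 4.3332)
link 1: phi[1] = 80 + -5 = 75 deg
  cos(75 deg) = 0.2588, sin(75 deg) = 0.9659
  joint[2] = (0.7641, 4.3332) + 8.2 * (0.2588, 0.9659) = (0.7641 + 2.1223, 4.3332 + 7.9206) = (2.8864, 12.2537)
link 2: phi[2] = 80 + -5 + -90 = -15 deg
  cos(-15 deg) = 0.9659, sin(-15 deg) = -0.2588
  joint[3] = (2.8864, 12.2537) + 5.8 * (0.9659, -0.2588) = (2.8864 + 5.6024, 12.2537 + -1.5012) = (8.4887, 10.7526)
End effector: (8.4887, 10.7526)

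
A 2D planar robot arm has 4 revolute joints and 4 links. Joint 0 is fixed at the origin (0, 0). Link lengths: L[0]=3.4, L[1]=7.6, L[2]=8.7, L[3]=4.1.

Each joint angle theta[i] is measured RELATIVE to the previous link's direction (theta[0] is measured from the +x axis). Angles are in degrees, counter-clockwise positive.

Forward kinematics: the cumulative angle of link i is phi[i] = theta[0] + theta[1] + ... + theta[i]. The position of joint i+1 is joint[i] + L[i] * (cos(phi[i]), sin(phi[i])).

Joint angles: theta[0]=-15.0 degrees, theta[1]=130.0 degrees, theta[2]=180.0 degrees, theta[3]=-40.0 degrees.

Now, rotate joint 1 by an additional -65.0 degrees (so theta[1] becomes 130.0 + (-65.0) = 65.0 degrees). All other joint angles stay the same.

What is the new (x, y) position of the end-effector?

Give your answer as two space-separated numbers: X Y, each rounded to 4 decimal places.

joint[0] = (0.0000, 0.0000)  (base)
link 0: phi[0] = -15 = -15 deg
  cos(-15 deg) = 0.9659, sin(-15 deg) = -0.2588
  joint[1] = (0.0000, 0.0000) + 3.4 * (0.9659, -0.2588) = (0.0000 + 3.2841, 0.0000 + -0.8800) = (3.2841, -0.8800)
link 1: phi[1] = -15 + 65 = 50 deg
  cos(50 deg) = 0.6428, sin(50 deg) = 0.7660
  joint[2] = (3.2841, -0.8800) + 7.6 * (0.6428, 0.7660) = (3.2841 + 4.8852, -0.8800 + 5.8219) = (8.1693, 4.9420)
link 2: phi[2] = -15 + 65 + 180 = 230 deg
  cos(230 deg) = -0.6428, sin(230 deg) = -0.7660
  joint[3] = (8.1693, 4.9420) + 8.7 * (-0.6428, -0.7660) = (8.1693 + -5.5923, 4.9420 + -6.6646) = (2.5771, -1.7226)
link 3: phi[3] = -15 + 65 + 180 + -40 = 190 deg
  cos(190 deg) = -0.9848, sin(190 deg) = -0.1736
  joint[4] = (2.5771, -1.7226) + 4.1 * (-0.9848, -0.1736) = (2.5771 + -4.0377, -1.7226 + -0.7120) = (-1.4606, -2.4346)
End effector: (-1.4606, -2.4346)

Answer: -1.4606 -2.4346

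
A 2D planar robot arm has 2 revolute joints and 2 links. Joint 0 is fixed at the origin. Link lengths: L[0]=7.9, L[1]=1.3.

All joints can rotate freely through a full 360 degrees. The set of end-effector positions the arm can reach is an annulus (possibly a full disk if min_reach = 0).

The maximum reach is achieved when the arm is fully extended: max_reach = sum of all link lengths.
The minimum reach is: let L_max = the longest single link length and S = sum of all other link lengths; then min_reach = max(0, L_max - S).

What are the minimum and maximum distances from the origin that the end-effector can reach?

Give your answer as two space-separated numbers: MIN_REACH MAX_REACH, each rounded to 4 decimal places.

Link lengths: [7.9, 1.3]
max_reach = 7.9 + 1.3 = 9.2
L_max = max([7.9, 1.3]) = 7.9
S (sum of others) = 9.2 - 7.9 = 1.3
min_reach = max(0, 7.9 - 1.3) = max(0, 6.6) = 6.6

Answer: 6.6000 9.2000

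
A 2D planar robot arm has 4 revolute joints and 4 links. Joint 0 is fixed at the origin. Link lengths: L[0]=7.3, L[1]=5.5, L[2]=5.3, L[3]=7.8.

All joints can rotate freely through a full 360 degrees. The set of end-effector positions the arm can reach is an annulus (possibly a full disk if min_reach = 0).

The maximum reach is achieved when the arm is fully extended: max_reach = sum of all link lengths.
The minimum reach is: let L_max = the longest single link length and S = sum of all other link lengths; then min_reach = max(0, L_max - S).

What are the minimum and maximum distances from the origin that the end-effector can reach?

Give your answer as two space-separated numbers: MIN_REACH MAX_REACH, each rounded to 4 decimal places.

Answer: 0.0000 25.9000

Derivation:
Link lengths: [7.3, 5.5, 5.3, 7.8]
max_reach = 7.3 + 5.5 + 5.3 + 7.8 = 25.9
L_max = max([7.3, 5.5, 5.3, 7.8]) = 7.8
S (sum of others) = 25.9 - 7.8 = 18.1
min_reach = max(0, 7.8 - 18.1) = max(0, -10.3) = 0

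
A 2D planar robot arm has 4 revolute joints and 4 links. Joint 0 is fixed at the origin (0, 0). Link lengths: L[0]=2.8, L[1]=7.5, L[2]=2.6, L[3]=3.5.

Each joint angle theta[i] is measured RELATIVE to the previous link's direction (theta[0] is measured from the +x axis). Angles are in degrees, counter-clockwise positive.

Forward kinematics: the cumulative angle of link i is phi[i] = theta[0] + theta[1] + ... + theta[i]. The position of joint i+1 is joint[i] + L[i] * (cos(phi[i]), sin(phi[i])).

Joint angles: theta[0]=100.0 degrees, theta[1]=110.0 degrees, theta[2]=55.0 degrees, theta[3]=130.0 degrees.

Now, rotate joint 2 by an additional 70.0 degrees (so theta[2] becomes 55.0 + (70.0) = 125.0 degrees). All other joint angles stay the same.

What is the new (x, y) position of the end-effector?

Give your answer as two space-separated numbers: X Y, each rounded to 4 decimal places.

joint[0] = (0.0000, 0.0000)  (base)
link 0: phi[0] = 100 = 100 deg
  cos(100 deg) = -0.1736, sin(100 deg) = 0.9848
  joint[1] = (0.0000, 0.0000) + 2.8 * (-0.1736, 0.9848) = (0.0000 + -0.4862, 0.0000 + 2.7575) = (-0.4862, 2.7575)
link 1: phi[1] = 100 + 110 = 210 deg
  cos(210 deg) = -0.8660, sin(210 deg) = -0.5000
  joint[2] = (-0.4862, 2.7575) + 7.5 * (-0.8660, -0.5000) = (-0.4862 + -6.4952, 2.7575 + -3.7500) = (-6.9814, -0.9925)
link 2: phi[2] = 100 + 110 + 125 = 335 deg
  cos(335 deg) = 0.9063, sin(335 deg) = -0.4226
  joint[3] = (-6.9814, -0.9925) + 2.6 * (0.9063, -0.4226) = (-6.9814 + 2.3564, -0.9925 + -1.0988) = (-4.6250, -2.0913)
link 3: phi[3] = 100 + 110 + 125 + 130 = 465 deg
  cos(465 deg) = -0.2588, sin(465 deg) = 0.9659
  joint[4] = (-4.6250, -2.0913) + 3.5 * (-0.2588, 0.9659) = (-4.6250 + -0.9059, -2.0913 + 3.3807) = (-5.5309, 1.2894)
End effector: (-5.5309, 1.2894)

Answer: -5.5309 1.2894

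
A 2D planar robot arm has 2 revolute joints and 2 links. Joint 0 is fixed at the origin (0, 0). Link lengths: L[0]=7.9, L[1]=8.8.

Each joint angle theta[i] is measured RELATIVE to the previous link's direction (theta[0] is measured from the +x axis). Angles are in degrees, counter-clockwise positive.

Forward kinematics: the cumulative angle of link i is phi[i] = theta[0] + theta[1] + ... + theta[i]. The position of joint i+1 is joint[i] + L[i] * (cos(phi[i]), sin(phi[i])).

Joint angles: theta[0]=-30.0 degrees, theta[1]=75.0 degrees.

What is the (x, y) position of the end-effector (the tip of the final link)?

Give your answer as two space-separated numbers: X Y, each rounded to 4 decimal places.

joint[0] = (0.0000, 0.0000)  (base)
link 0: phi[0] = -30 = -30 deg
  cos(-30 deg) = 0.8660, sin(-30 deg) = -0.5000
  joint[1] = (0.0000, 0.0000) + 7.9 * (0.8660, -0.5000) = (0.0000 + 6.8416, 0.0000 + -3.9500) = (6.8416, -3.9500)
link 1: phi[1] = -30 + 75 = 45 deg
  cos(45 deg) = 0.7071, sin(45 deg) = 0.7071
  joint[2] = (6.8416, -3.9500) + 8.8 * (0.7071, 0.7071) = (6.8416 + 6.2225, -3.9500 + 6.2225) = (13.0641, 2.2725)
End effector: (13.0641, 2.2725)

Answer: 13.0641 2.2725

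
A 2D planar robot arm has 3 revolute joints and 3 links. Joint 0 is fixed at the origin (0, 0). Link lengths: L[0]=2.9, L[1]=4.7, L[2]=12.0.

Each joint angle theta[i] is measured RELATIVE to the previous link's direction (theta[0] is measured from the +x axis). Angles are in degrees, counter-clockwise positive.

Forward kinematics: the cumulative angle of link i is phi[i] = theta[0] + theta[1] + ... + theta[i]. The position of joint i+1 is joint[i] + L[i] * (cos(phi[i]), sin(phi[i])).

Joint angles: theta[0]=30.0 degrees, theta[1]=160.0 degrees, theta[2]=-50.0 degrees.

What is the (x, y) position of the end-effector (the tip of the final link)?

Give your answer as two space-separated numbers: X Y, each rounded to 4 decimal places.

Answer: -11.3097 8.3473

Derivation:
joint[0] = (0.0000, 0.0000)  (base)
link 0: phi[0] = 30 = 30 deg
  cos(30 deg) = 0.8660, sin(30 deg) = 0.5000
  joint[1] = (0.0000, 0.0000) + 2.9 * (0.8660, 0.5000) = (0.0000 + 2.5115, 0.0000 + 1.4500) = (2.5115, 1.4500)
link 1: phi[1] = 30 + 160 = 190 deg
  cos(190 deg) = -0.9848, sin(190 deg) = -0.1736
  joint[2] = (2.5115, 1.4500) + 4.7 * (-0.9848, -0.1736) = (2.5115 + -4.6286, 1.4500 + -0.8161) = (-2.1171, 0.6339)
link 2: phi[2] = 30 + 160 + -50 = 140 deg
  cos(140 deg) = -0.7660, sin(140 deg) = 0.6428
  joint[3] = (-2.1171, 0.6339) + 12 * (-0.7660, 0.6428) = (-2.1171 + -9.1925, 0.6339 + 7.7135) = (-11.3097, 8.3473)
End effector: (-11.3097, 8.3473)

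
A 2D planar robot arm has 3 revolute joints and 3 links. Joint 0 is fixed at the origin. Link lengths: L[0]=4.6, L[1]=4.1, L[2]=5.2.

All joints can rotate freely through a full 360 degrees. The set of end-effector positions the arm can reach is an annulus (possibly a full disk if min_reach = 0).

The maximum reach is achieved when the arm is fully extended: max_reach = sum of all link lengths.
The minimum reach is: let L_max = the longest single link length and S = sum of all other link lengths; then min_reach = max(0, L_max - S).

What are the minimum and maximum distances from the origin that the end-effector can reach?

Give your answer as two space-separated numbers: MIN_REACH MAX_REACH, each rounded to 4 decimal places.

Link lengths: [4.6, 4.1, 5.2]
max_reach = 4.6 + 4.1 + 5.2 = 13.9
L_max = max([4.6, 4.1, 5.2]) = 5.2
S (sum of others) = 13.9 - 5.2 = 8.7
min_reach = max(0, 5.2 - 8.7) = max(0, -3.5) = 0

Answer: 0.0000 13.9000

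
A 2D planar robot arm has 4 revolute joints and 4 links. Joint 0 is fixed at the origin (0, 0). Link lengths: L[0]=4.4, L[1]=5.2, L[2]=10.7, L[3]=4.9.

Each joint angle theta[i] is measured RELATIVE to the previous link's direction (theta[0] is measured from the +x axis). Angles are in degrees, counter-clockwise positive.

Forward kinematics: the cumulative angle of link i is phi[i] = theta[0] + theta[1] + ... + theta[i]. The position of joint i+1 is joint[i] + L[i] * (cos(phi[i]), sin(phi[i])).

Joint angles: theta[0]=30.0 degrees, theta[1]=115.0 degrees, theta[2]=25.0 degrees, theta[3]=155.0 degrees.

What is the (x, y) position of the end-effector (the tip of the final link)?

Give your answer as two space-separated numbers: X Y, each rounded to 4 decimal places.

joint[0] = (0.0000, 0.0000)  (base)
link 0: phi[0] = 30 = 30 deg
  cos(30 deg) = 0.8660, sin(30 deg) = 0.5000
  joint[1] = (0.0000, 0.0000) + 4.4 * (0.8660, 0.5000) = (0.0000 + 3.8105, 0.0000 + 2.2000) = (3.8105, 2.2000)
link 1: phi[1] = 30 + 115 = 145 deg
  cos(145 deg) = -0.8192, sin(145 deg) = 0.5736
  joint[2] = (3.8105, 2.2000) + 5.2 * (-0.8192, 0.5736) = (3.8105 + -4.2596, 2.2000 + 2.9826) = (-0.4491, 5.1826)
link 2: phi[2] = 30 + 115 + 25 = 170 deg
  cos(170 deg) = -0.9848, sin(170 deg) = 0.1736
  joint[3] = (-0.4491, 5.1826) + 10.7 * (-0.9848, 0.1736) = (-0.4491 + -10.5374, 5.1826 + 1.8580) = (-10.9865, 7.0406)
link 3: phi[3] = 30 + 115 + 25 + 155 = 325 deg
  cos(325 deg) = 0.8192, sin(325 deg) = -0.5736
  joint[4] = (-10.9865, 7.0406) + 4.9 * (0.8192, -0.5736) = (-10.9865 + 4.0138, 7.0406 + -2.8105) = (-6.9727, 4.2301)
End effector: (-6.9727, 4.2301)

Answer: -6.9727 4.2301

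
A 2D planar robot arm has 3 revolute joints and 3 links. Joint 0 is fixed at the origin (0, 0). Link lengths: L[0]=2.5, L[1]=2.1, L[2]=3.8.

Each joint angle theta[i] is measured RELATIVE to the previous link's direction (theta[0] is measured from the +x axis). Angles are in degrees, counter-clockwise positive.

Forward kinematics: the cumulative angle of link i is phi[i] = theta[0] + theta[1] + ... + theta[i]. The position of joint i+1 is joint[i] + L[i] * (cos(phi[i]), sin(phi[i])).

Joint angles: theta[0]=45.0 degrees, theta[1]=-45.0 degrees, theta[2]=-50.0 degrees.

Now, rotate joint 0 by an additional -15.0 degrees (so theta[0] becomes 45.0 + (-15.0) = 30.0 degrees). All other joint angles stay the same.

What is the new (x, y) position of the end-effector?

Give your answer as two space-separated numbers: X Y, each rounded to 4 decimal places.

joint[0] = (0.0000, 0.0000)  (base)
link 0: phi[0] = 30 = 30 deg
  cos(30 deg) = 0.8660, sin(30 deg) = 0.5000
  joint[1] = (0.0000, 0.0000) + 2.5 * (0.8660, 0.5000) = (0.0000 + 2.1651, 0.0000 + 1.2500) = (2.1651, 1.2500)
link 1: phi[1] = 30 + -45 = -15 deg
  cos(-15 deg) = 0.9659, sin(-15 deg) = -0.2588
  joint[2] = (2.1651, 1.2500) + 2.1 * (0.9659, -0.2588) = (2.1651 + 2.0284, 1.2500 + -0.5435) = (4.1935, 0.7065)
link 2: phi[2] = 30 + -45 + -50 = -65 deg
  cos(-65 deg) = 0.4226, sin(-65 deg) = -0.9063
  joint[3] = (4.1935, 0.7065) + 3.8 * (0.4226, -0.9063) = (4.1935 + 1.6059, 0.7065 + -3.4440) = (5.7995, -2.7375)
End effector: (5.7995, -2.7375)

Answer: 5.7995 -2.7375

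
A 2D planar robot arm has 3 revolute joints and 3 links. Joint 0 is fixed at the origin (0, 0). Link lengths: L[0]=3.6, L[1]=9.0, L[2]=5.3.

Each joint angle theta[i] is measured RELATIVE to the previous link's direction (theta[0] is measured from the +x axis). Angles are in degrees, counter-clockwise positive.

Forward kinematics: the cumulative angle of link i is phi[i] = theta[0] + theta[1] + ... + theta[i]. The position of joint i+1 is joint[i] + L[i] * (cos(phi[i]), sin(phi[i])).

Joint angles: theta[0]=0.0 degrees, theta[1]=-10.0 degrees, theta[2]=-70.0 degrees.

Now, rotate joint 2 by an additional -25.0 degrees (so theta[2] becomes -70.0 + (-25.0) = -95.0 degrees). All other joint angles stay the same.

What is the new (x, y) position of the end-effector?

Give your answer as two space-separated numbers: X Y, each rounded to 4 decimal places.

joint[0] = (0.0000, 0.0000)  (base)
link 0: phi[0] = 0 = 0 deg
  cos(0 deg) = 1.0000, sin(0 deg) = 0.0000
  joint[1] = (0.0000, 0.0000) + 3.6 * (1.0000, 0.0000) = (0.0000 + 3.6000, 0.0000 + 0.0000) = (3.6000, 0.0000)
link 1: phi[1] = 0 + -10 = -10 deg
  cos(-10 deg) = 0.9848, sin(-10 deg) = -0.1736
  joint[2] = (3.6000, 0.0000) + 9 * (0.9848, -0.1736) = (3.6000 + 8.8633, 0.0000 + -1.5628) = (12.4633, -1.5628)
link 2: phi[2] = 0 + -10 + -95 = -105 deg
  cos(-105 deg) = -0.2588, sin(-105 deg) = -0.9659
  joint[3] = (12.4633, -1.5628) + 5.3 * (-0.2588, -0.9659) = (12.4633 + -1.3717, -1.5628 + -5.1194) = (11.0915, -6.6822)
End effector: (11.0915, -6.6822)

Answer: 11.0915 -6.6822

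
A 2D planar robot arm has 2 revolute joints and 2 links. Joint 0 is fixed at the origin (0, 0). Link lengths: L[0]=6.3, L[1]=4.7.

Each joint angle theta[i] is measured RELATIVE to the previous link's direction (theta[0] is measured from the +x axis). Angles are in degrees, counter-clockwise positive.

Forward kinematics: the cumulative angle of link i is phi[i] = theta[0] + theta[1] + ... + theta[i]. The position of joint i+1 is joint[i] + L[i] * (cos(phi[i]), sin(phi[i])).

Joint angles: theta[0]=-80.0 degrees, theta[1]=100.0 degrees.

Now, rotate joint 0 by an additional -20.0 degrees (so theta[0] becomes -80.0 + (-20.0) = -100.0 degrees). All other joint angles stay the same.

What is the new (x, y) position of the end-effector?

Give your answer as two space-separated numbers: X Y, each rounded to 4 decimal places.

Answer: 3.6060 -6.2043

Derivation:
joint[0] = (0.0000, 0.0000)  (base)
link 0: phi[0] = -100 = -100 deg
  cos(-100 deg) = -0.1736, sin(-100 deg) = -0.9848
  joint[1] = (0.0000, 0.0000) + 6.3 * (-0.1736, -0.9848) = (0.0000 + -1.0940, 0.0000 + -6.2043) = (-1.0940, -6.2043)
link 1: phi[1] = -100 + 100 = 0 deg
  cos(0 deg) = 1.0000, sin(0 deg) = 0.0000
  joint[2] = (-1.0940, -6.2043) + 4.7 * (1.0000, 0.0000) = (-1.0940 + 4.7000, -6.2043 + 0.0000) = (3.6060, -6.2043)
End effector: (3.6060, -6.2043)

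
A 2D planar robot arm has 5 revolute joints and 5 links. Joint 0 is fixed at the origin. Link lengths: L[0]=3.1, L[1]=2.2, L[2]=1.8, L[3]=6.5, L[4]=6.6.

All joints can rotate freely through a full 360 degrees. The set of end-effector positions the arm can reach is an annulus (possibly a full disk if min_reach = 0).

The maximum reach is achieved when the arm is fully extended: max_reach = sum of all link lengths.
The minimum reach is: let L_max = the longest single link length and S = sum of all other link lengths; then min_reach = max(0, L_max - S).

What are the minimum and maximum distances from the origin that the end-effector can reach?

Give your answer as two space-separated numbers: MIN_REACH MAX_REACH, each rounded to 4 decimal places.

Answer: 0.0000 20.2000

Derivation:
Link lengths: [3.1, 2.2, 1.8, 6.5, 6.6]
max_reach = 3.1 + 2.2 + 1.8 + 6.5 + 6.6 = 20.2
L_max = max([3.1, 2.2, 1.8, 6.5, 6.6]) = 6.6
S (sum of others) = 20.2 - 6.6 = 13.6
min_reach = max(0, 6.6 - 13.6) = max(0, -7) = 0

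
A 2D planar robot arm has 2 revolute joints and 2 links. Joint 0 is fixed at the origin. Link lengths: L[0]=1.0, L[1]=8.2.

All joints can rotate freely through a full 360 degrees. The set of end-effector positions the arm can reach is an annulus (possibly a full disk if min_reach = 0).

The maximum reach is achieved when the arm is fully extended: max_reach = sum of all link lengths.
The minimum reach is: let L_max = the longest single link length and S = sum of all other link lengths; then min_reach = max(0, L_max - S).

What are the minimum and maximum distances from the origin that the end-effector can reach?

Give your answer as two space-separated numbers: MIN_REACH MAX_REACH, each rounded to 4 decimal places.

Link lengths: [1.0, 8.2]
max_reach = 1 + 8.2 = 9.2
L_max = max([1.0, 8.2]) = 8.2
S (sum of others) = 9.2 - 8.2 = 1
min_reach = max(0, 8.2 - 1) = max(0, 7.2) = 7.2

Answer: 7.2000 9.2000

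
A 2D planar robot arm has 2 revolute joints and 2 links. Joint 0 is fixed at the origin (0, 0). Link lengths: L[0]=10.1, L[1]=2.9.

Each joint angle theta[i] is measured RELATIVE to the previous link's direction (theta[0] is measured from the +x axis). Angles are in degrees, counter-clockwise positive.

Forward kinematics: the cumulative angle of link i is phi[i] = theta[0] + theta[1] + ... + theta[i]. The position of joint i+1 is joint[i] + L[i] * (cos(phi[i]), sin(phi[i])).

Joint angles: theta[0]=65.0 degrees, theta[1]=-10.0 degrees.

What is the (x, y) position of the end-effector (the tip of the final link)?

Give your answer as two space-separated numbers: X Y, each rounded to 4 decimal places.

Answer: 5.9318 11.5292

Derivation:
joint[0] = (0.0000, 0.0000)  (base)
link 0: phi[0] = 65 = 65 deg
  cos(65 deg) = 0.4226, sin(65 deg) = 0.9063
  joint[1] = (0.0000, 0.0000) + 10.1 * (0.4226, 0.9063) = (0.0000 + 4.2684, 0.0000 + 9.1537) = (4.2684, 9.1537)
link 1: phi[1] = 65 + -10 = 55 deg
  cos(55 deg) = 0.5736, sin(55 deg) = 0.8192
  joint[2] = (4.2684, 9.1537) + 2.9 * (0.5736, 0.8192) = (4.2684 + 1.6634, 9.1537 + 2.3755) = (5.9318, 11.5292)
End effector: (5.9318, 11.5292)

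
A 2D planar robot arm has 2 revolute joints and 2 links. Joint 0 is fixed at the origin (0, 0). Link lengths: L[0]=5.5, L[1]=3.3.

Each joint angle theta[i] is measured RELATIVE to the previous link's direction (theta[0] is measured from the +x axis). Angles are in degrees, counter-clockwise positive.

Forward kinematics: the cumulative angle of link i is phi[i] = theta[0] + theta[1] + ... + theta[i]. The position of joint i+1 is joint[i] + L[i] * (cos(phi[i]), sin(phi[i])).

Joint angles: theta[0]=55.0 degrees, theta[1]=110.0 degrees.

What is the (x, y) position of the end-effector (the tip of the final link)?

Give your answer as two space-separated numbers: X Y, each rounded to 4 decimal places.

Answer: -0.0329 5.3594

Derivation:
joint[0] = (0.0000, 0.0000)  (base)
link 0: phi[0] = 55 = 55 deg
  cos(55 deg) = 0.5736, sin(55 deg) = 0.8192
  joint[1] = (0.0000, 0.0000) + 5.5 * (0.5736, 0.8192) = (0.0000 + 3.1547, 0.0000 + 4.5053) = (3.1547, 4.5053)
link 1: phi[1] = 55 + 110 = 165 deg
  cos(165 deg) = -0.9659, sin(165 deg) = 0.2588
  joint[2] = (3.1547, 4.5053) + 3.3 * (-0.9659, 0.2588) = (3.1547 + -3.1876, 4.5053 + 0.8541) = (-0.0329, 5.3594)
End effector: (-0.0329, 5.3594)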